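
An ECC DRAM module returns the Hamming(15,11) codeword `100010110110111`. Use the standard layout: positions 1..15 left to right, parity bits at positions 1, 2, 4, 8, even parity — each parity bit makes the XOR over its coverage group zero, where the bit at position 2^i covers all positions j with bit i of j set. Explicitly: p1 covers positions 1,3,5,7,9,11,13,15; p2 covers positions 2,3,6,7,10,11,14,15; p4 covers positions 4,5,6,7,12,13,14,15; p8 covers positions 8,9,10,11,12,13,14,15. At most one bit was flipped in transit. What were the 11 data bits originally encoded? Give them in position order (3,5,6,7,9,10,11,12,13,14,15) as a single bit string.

01110110111

s1: b1⊕b3⊕b5⊕b7⊕b9⊕b11⊕b13⊕b15 = 1⊕0⊕1⊕1⊕0⊕1⊕1⊕1 = 0
s2: b2⊕b3⊕b6⊕b7⊕b10⊕b11⊕b14⊕b15 = 0⊕0⊕0⊕1⊕1⊕1⊕1⊕1 = 1
s4: b4⊕b5⊕b6⊕b7⊕b12⊕b13⊕b14⊕b15 = 0⊕1⊕0⊕1⊕0⊕1⊕1⊕1 = 1
s8: b8⊕b9⊕b10⊕b11⊕b12⊕b13⊕b14⊕b15 = 1⊕0⊕1⊕1⊕0⊕1⊕1⊕1 = 0
Syndrome (s8...s1) = 0110 → position 6.
Flip bit 6: corrected codeword = 100011110110111
Data bits at positions 3,5,6,7,9,10,11,12,13,14,15: 01110110111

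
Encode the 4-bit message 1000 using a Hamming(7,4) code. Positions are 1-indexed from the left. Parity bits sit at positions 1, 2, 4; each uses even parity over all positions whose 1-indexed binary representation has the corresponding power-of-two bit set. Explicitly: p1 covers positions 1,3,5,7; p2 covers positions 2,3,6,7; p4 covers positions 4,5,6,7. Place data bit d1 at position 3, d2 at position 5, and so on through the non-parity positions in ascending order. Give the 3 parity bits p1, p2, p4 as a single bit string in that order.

Place data bits at non-power-of-two positions: b3=1, b5=0, b6=0, b7=0.
p1 = XOR of data positions {3,5,7} = 1⊕0⊕0 = 1
p2 = XOR of data positions {3,6,7} = 1⊕0⊕0 = 1
p4 = XOR of data positions {5,6,7} = 0⊕0⊕0 = 0
Parity bits p1,p2,p4 = 110

110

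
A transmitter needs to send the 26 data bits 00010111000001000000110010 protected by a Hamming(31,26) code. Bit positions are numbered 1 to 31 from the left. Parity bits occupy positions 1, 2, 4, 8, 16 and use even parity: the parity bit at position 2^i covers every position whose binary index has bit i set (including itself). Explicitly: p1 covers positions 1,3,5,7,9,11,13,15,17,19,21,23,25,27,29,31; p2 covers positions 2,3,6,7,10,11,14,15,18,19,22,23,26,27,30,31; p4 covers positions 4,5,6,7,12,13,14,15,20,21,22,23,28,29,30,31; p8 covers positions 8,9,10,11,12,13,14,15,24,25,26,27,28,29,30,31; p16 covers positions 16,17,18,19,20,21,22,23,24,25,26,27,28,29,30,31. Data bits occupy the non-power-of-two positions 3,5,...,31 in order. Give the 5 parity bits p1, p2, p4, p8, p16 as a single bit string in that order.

Place data bits at non-power-of-two positions: b3=0, b5=0, b6=0, b7=1, b9=0, b10=1, b11=1, b12=1, b13=0, b14=0, b15=0, b17=0, b18=0, b19=1, b20=0, b21=0, b22=0, b23=0, b24=0, b25=0, b26=1, b27=1, b28=0, b29=0, b30=1, b31=0.
p1 = XOR of data positions {3,5,7,9,11,13,15,17,19,21,23,25,27,29,31} = 0⊕0⊕1⊕0⊕1⊕0⊕0⊕0⊕1⊕0⊕0⊕0⊕1⊕0⊕0 = 0
p2 = XOR of data positions {3,6,7,10,11,14,15,18,19,22,23,26,27,30,31} = 0⊕0⊕1⊕1⊕1⊕0⊕0⊕0⊕1⊕0⊕0⊕1⊕1⊕1⊕0 = 1
p4 = XOR of data positions {5,6,7,12,13,14,15,20,21,22,23,28,29,30,31} = 0⊕0⊕1⊕1⊕0⊕0⊕0⊕0⊕0⊕0⊕0⊕0⊕0⊕1⊕0 = 1
p8 = XOR of data positions {9,10,11,12,13,14,15,24,25,26,27,28,29,30,31} = 0⊕1⊕1⊕1⊕0⊕0⊕0⊕0⊕0⊕1⊕1⊕0⊕0⊕1⊕0 = 0
p16 = XOR of data positions {17,18,19,20,21,22,23,24,25,26,27,28,29,30,31} = 0⊕0⊕1⊕0⊕0⊕0⊕0⊕0⊕0⊕1⊕1⊕0⊕0⊕1⊕0 = 0
Parity bits p1,p2,p4,p8,p16 = 01100

01100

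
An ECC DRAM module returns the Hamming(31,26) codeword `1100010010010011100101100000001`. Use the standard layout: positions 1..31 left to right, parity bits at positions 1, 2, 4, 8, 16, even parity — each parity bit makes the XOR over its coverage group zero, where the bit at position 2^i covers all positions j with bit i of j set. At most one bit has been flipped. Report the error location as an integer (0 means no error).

4

s1: b1⊕b3⊕b5⊕b7⊕b9⊕b11⊕b13⊕b15⊕b17⊕b19⊕b21⊕b23⊕b25⊕b27⊕b29⊕b31 = 1⊕0⊕0⊕0⊕1⊕0⊕0⊕1⊕1⊕0⊕0⊕1⊕0⊕0⊕0⊕1 = 0
s2: b2⊕b3⊕b6⊕b7⊕b10⊕b11⊕b14⊕b15⊕b18⊕b19⊕b22⊕b23⊕b26⊕b27⊕b30⊕b31 = 1⊕0⊕1⊕0⊕0⊕0⊕0⊕1⊕0⊕0⊕1⊕1⊕0⊕0⊕0⊕1 = 0
s4: b4⊕b5⊕b6⊕b7⊕b12⊕b13⊕b14⊕b15⊕b20⊕b21⊕b22⊕b23⊕b28⊕b29⊕b30⊕b31 = 0⊕0⊕1⊕0⊕1⊕0⊕0⊕1⊕1⊕0⊕1⊕1⊕0⊕0⊕0⊕1 = 1
s8: b8⊕b9⊕b10⊕b11⊕b12⊕b13⊕b14⊕b15⊕b24⊕b25⊕b26⊕b27⊕b28⊕b29⊕b30⊕b31 = 0⊕1⊕0⊕0⊕1⊕0⊕0⊕1⊕0⊕0⊕0⊕0⊕0⊕0⊕0⊕1 = 0
s16: b16⊕b17⊕b18⊕b19⊕b20⊕b21⊕b22⊕b23⊕b24⊕b25⊕b26⊕b27⊕b28⊕b29⊕b30⊕b31 = 1⊕1⊕0⊕0⊕1⊕0⊕1⊕1⊕0⊕0⊕0⊕0⊕0⊕0⊕0⊕1 = 0
Syndrome (s16...s1) = 00100 → position 4.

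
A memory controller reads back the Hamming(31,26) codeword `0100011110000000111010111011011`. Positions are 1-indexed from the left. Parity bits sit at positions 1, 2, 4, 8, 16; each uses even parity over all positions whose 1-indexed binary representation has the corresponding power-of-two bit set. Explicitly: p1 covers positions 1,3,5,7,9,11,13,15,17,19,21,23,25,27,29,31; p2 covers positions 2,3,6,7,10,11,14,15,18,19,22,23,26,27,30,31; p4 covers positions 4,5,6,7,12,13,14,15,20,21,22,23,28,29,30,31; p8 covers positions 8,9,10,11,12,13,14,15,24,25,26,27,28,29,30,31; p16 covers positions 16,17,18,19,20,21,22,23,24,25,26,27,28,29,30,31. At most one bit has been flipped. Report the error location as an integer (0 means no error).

s1: b1⊕b3⊕b5⊕b7⊕b9⊕b11⊕b13⊕b15⊕b17⊕b19⊕b21⊕b23⊕b25⊕b27⊕b29⊕b31 = 0⊕0⊕0⊕1⊕1⊕0⊕0⊕0⊕1⊕1⊕1⊕1⊕1⊕1⊕0⊕1 = 1
s2: b2⊕b3⊕b6⊕b7⊕b10⊕b11⊕b14⊕b15⊕b18⊕b19⊕b22⊕b23⊕b26⊕b27⊕b30⊕b31 = 1⊕0⊕1⊕1⊕0⊕0⊕0⊕0⊕1⊕1⊕0⊕1⊕0⊕1⊕1⊕1 = 1
s4: b4⊕b5⊕b6⊕b7⊕b12⊕b13⊕b14⊕b15⊕b20⊕b21⊕b22⊕b23⊕b28⊕b29⊕b30⊕b31 = 0⊕0⊕1⊕1⊕0⊕0⊕0⊕0⊕0⊕1⊕0⊕1⊕1⊕0⊕1⊕1 = 1
s8: b8⊕b9⊕b10⊕b11⊕b12⊕b13⊕b14⊕b15⊕b24⊕b25⊕b26⊕b27⊕b28⊕b29⊕b30⊕b31 = 1⊕1⊕0⊕0⊕0⊕0⊕0⊕0⊕1⊕1⊕0⊕1⊕1⊕0⊕1⊕1 = 0
s16: b16⊕b17⊕b18⊕b19⊕b20⊕b21⊕b22⊕b23⊕b24⊕b25⊕b26⊕b27⊕b28⊕b29⊕b30⊕b31 = 0⊕1⊕1⊕1⊕0⊕1⊕0⊕1⊕1⊕1⊕0⊕1⊕1⊕0⊕1⊕1 = 1
Syndrome (s16...s1) = 10111 → position 23.

23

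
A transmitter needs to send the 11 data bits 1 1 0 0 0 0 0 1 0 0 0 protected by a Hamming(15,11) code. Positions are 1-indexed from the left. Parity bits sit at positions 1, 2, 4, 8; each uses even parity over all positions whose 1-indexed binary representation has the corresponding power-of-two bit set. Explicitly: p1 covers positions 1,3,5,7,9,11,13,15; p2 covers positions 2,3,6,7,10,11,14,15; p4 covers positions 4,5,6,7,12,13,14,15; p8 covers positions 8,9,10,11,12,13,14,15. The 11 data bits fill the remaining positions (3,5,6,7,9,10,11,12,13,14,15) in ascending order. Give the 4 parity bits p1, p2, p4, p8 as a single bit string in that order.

0101

Place data bits at non-power-of-two positions: b3=1, b5=1, b6=0, b7=0, b9=0, b10=0, b11=0, b12=1, b13=0, b14=0, b15=0.
p1 = XOR of data positions {3,5,7,9,11,13,15} = 1⊕1⊕0⊕0⊕0⊕0⊕0 = 0
p2 = XOR of data positions {3,6,7,10,11,14,15} = 1⊕0⊕0⊕0⊕0⊕0⊕0 = 1
p4 = XOR of data positions {5,6,7,12,13,14,15} = 1⊕0⊕0⊕1⊕0⊕0⊕0 = 0
p8 = XOR of data positions {9,10,11,12,13,14,15} = 0⊕0⊕0⊕1⊕0⊕0⊕0 = 1
Parity bits p1,p2,p4,p8 = 0101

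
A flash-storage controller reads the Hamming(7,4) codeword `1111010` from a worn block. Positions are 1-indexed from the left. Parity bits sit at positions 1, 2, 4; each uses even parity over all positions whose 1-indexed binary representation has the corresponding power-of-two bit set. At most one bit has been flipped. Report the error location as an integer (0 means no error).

2

s1: b1⊕b3⊕b5⊕b7 = 1⊕1⊕0⊕0 = 0
s2: b2⊕b3⊕b6⊕b7 = 1⊕1⊕1⊕0 = 1
s4: b4⊕b5⊕b6⊕b7 = 1⊕0⊕1⊕0 = 0
Syndrome (s4...s1) = 010 → position 2.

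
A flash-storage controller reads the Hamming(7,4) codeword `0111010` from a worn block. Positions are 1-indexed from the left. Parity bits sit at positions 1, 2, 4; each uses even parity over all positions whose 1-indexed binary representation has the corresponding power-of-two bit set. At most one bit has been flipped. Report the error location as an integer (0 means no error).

s1: b1⊕b3⊕b5⊕b7 = 0⊕1⊕0⊕0 = 1
s2: b2⊕b3⊕b6⊕b7 = 1⊕1⊕1⊕0 = 1
s4: b4⊕b5⊕b6⊕b7 = 1⊕0⊕1⊕0 = 0
Syndrome (s4...s1) = 011 → position 3.

3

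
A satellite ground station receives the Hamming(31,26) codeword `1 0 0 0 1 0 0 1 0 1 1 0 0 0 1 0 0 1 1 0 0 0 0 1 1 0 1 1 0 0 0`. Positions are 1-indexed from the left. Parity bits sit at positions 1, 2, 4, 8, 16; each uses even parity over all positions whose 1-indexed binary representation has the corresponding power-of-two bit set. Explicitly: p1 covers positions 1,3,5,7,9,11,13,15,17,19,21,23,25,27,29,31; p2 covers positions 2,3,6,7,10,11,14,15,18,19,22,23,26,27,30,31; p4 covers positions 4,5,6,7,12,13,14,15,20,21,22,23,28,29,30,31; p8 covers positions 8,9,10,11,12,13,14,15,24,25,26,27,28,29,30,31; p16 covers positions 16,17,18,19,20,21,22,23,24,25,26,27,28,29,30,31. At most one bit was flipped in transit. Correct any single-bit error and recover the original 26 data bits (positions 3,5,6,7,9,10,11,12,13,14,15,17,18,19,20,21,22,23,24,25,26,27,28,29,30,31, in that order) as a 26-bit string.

s1: b1⊕b3⊕b5⊕b7⊕b9⊕b11⊕b13⊕b15⊕b17⊕b19⊕b21⊕b23⊕b25⊕b27⊕b29⊕b31 = 1⊕0⊕1⊕0⊕0⊕1⊕0⊕1⊕0⊕1⊕0⊕0⊕1⊕1⊕0⊕0 = 1
s2: b2⊕b3⊕b6⊕b7⊕b10⊕b11⊕b14⊕b15⊕b18⊕b19⊕b22⊕b23⊕b26⊕b27⊕b30⊕b31 = 0⊕0⊕0⊕0⊕1⊕1⊕0⊕1⊕1⊕1⊕0⊕0⊕0⊕1⊕0⊕0 = 0
s4: b4⊕b5⊕b6⊕b7⊕b12⊕b13⊕b14⊕b15⊕b20⊕b21⊕b22⊕b23⊕b28⊕b29⊕b30⊕b31 = 0⊕1⊕0⊕0⊕0⊕0⊕0⊕1⊕0⊕0⊕0⊕0⊕1⊕0⊕0⊕0 = 1
s8: b8⊕b9⊕b10⊕b11⊕b12⊕b13⊕b14⊕b15⊕b24⊕b25⊕b26⊕b27⊕b28⊕b29⊕b30⊕b31 = 1⊕0⊕1⊕1⊕0⊕0⊕0⊕1⊕1⊕1⊕0⊕1⊕1⊕0⊕0⊕0 = 0
s16: b16⊕b17⊕b18⊕b19⊕b20⊕b21⊕b22⊕b23⊕b24⊕b25⊕b26⊕b27⊕b28⊕b29⊕b30⊕b31 = 0⊕0⊕1⊕1⊕0⊕0⊕0⊕0⊕1⊕1⊕0⊕1⊕1⊕0⊕0⊕0 = 0
Syndrome (s16...s1) = 00101 → position 5.
Flip bit 5: corrected codeword = 1000000101100010011000011011000
Data bits at positions 3,5,6,7,9,10,11,12,13,14,15,17,18,19,20,21,22,23,24,25,26,27,28,29,30,31: 00000110001011000011011000

00000110001011000011011000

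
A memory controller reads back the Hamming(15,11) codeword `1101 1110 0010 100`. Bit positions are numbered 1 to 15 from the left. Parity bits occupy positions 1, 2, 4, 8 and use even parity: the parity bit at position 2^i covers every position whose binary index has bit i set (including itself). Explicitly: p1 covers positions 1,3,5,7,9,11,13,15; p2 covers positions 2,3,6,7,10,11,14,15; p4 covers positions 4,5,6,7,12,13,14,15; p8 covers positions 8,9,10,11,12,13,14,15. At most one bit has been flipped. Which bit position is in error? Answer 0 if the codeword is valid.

5

s1: b1⊕b3⊕b5⊕b7⊕b9⊕b11⊕b13⊕b15 = 1⊕0⊕1⊕1⊕0⊕1⊕1⊕0 = 1
s2: b2⊕b3⊕b6⊕b7⊕b10⊕b11⊕b14⊕b15 = 1⊕0⊕1⊕1⊕0⊕1⊕0⊕0 = 0
s4: b4⊕b5⊕b6⊕b7⊕b12⊕b13⊕b14⊕b15 = 1⊕1⊕1⊕1⊕0⊕1⊕0⊕0 = 1
s8: b8⊕b9⊕b10⊕b11⊕b12⊕b13⊕b14⊕b15 = 0⊕0⊕0⊕1⊕0⊕1⊕0⊕0 = 0
Syndrome (s8...s1) = 0101 → position 5.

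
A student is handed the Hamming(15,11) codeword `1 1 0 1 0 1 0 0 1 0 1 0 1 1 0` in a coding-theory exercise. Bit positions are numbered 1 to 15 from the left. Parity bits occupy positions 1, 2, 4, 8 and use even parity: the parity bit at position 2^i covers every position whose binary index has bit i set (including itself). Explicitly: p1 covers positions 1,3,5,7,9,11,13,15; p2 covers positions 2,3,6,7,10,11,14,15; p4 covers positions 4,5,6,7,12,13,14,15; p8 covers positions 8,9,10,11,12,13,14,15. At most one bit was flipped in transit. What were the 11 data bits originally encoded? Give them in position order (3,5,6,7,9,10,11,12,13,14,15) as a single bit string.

00101010110

s1: b1⊕b3⊕b5⊕b7⊕b9⊕b11⊕b13⊕b15 = 1⊕0⊕0⊕0⊕1⊕1⊕1⊕0 = 0
s2: b2⊕b3⊕b6⊕b7⊕b10⊕b11⊕b14⊕b15 = 1⊕0⊕1⊕0⊕0⊕1⊕1⊕0 = 0
s4: b4⊕b5⊕b6⊕b7⊕b12⊕b13⊕b14⊕b15 = 1⊕0⊕1⊕0⊕0⊕1⊕1⊕0 = 0
s8: b8⊕b9⊕b10⊕b11⊕b12⊕b13⊕b14⊕b15 = 0⊕1⊕0⊕1⊕0⊕1⊕1⊕0 = 0
Syndrome (s8...s1) = 0000 → position 0 (no error).
No correction needed.
Data bits at positions 3,5,6,7,9,10,11,12,13,14,15: 00101010110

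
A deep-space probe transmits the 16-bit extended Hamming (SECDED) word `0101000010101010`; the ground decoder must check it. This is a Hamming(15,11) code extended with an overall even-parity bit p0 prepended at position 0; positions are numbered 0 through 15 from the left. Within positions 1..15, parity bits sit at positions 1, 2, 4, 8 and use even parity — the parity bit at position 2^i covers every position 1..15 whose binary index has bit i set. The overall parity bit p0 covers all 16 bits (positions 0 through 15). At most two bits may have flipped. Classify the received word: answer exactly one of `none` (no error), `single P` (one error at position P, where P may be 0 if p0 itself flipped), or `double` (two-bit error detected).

s1: b1⊕b3⊕b5⊕b7⊕b9⊕b11⊕b13⊕b15 = 1⊕1⊕0⊕0⊕0⊕0⊕0⊕0 = 0
s2: b2⊕b3⊕b6⊕b7⊕b10⊕b11⊕b14⊕b15 = 0⊕1⊕0⊕0⊕1⊕0⊕1⊕0 = 1
s4: b4⊕b5⊕b6⊕b7⊕b12⊕b13⊕b14⊕b15 = 0⊕0⊕0⊕0⊕1⊕0⊕1⊕0 = 0
s8: b8⊕b9⊕b10⊕b11⊕b12⊕b13⊕b14⊕b15 = 1⊕0⊕1⊕0⊕1⊕0⊕1⊕0 = 0
Syndrome (s8...s1) = 0010 → position 2.
Overall parity (XOR of all 16 bits, including p0): 0⊕1⊕0⊕1⊕0⊕0⊕0⊕0⊕1⊕0⊕1⊕0⊕1⊕0⊕1⊕0 = 0
Overall=0, syndrome position=2 → double-bit error detected (uncorrectable).

double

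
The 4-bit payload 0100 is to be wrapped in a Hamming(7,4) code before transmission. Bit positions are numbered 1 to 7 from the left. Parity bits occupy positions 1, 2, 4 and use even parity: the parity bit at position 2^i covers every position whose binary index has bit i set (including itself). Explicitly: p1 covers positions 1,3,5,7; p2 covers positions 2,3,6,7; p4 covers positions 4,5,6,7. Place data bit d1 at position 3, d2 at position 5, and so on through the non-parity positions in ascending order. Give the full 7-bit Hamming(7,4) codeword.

1001100

Place data bits at non-power-of-two positions: b3=0, b5=1, b6=0, b7=0.
p1 = XOR of data positions {3,5,7} = 0⊕1⊕0 = 1
p2 = XOR of data positions {3,6,7} = 0⊕0⊕0 = 0
p4 = XOR of data positions {5,6,7} = 1⊕0⊕0 = 1
Codeword b1..b7 = 1001100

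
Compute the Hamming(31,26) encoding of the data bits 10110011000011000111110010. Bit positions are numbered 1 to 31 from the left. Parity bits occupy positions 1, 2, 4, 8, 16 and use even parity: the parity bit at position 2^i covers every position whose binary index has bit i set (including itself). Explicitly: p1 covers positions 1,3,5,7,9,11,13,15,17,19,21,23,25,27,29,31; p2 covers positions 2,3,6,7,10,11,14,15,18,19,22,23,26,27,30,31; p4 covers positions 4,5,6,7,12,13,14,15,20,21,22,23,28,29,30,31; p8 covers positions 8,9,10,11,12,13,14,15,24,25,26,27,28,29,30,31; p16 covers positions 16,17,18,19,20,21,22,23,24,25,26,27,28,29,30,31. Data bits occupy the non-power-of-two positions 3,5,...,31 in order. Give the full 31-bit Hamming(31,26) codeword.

Place data bits at non-power-of-two positions: b3=1, b5=0, b6=1, b7=1, b9=0, b10=0, b11=1, b12=1, b13=0, b14=0, b15=0, b17=0, b18=1, b19=1, b20=0, b21=0, b22=0, b23=1, b24=1, b25=1, b26=1, b27=1, b28=0, b29=0, b30=1, b31=0.
p1 = XOR of data positions {3,5,7,9,11,13,15,17,19,21,23,25,27,29,31} = 1⊕0⊕1⊕0⊕1⊕0⊕0⊕0⊕1⊕0⊕1⊕1⊕1⊕0⊕0 = 1
p2 = XOR of data positions {3,6,7,10,11,14,15,18,19,22,23,26,27,30,31} = 1⊕1⊕1⊕0⊕1⊕0⊕0⊕1⊕1⊕0⊕1⊕1⊕1⊕1⊕0 = 0
p4 = XOR of data positions {5,6,7,12,13,14,15,20,21,22,23,28,29,30,31} = 0⊕1⊕1⊕1⊕0⊕0⊕0⊕0⊕0⊕0⊕1⊕0⊕0⊕1⊕0 = 1
p8 = XOR of data positions {9,10,11,12,13,14,15,24,25,26,27,28,29,30,31} = 0⊕0⊕1⊕1⊕0⊕0⊕0⊕1⊕1⊕1⊕1⊕0⊕0⊕1⊕0 = 1
p16 = XOR of data positions {17,18,19,20,21,22,23,24,25,26,27,28,29,30,31} = 0⊕1⊕1⊕0⊕0⊕0⊕1⊕1⊕1⊕1⊕1⊕0⊕0⊕1⊕0 = 0
Codeword b1..b31 = 1011011100110000011000111110010

1011011100110000011000111110010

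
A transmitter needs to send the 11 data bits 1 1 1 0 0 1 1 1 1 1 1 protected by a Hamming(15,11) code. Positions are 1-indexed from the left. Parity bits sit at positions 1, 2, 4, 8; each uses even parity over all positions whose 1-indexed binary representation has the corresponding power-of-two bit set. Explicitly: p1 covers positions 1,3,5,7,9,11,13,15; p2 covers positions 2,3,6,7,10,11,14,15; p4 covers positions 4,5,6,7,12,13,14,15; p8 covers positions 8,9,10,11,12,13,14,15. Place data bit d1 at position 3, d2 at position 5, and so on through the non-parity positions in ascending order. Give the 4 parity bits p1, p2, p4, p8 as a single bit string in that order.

Place data bits at non-power-of-two positions: b3=1, b5=1, b6=1, b7=0, b9=0, b10=1, b11=1, b12=1, b13=1, b14=1, b15=1.
p1 = XOR of data positions {3,5,7,9,11,13,15} = 1⊕1⊕0⊕0⊕1⊕1⊕1 = 1
p2 = XOR of data positions {3,6,7,10,11,14,15} = 1⊕1⊕0⊕1⊕1⊕1⊕1 = 0
p4 = XOR of data positions {5,6,7,12,13,14,15} = 1⊕1⊕0⊕1⊕1⊕1⊕1 = 0
p8 = XOR of data positions {9,10,11,12,13,14,15} = 0⊕1⊕1⊕1⊕1⊕1⊕1 = 0
Parity bits p1,p2,p4,p8 = 1000

1000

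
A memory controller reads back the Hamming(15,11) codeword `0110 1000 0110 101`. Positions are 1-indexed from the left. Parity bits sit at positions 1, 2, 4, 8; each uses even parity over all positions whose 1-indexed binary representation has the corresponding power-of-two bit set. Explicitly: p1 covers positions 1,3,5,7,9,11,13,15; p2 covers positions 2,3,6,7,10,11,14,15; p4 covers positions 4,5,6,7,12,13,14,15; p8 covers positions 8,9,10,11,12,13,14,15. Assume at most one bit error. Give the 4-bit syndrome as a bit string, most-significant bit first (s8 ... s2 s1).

s1: b1⊕b3⊕b5⊕b7⊕b9⊕b11⊕b13⊕b15 = 0⊕1⊕1⊕0⊕0⊕1⊕1⊕1 = 1
s2: b2⊕b3⊕b6⊕b7⊕b10⊕b11⊕b14⊕b15 = 1⊕1⊕0⊕0⊕1⊕1⊕0⊕1 = 1
s4: b4⊕b5⊕b6⊕b7⊕b12⊕b13⊕b14⊕b15 = 0⊕1⊕0⊕0⊕0⊕1⊕0⊕1 = 1
s8: b8⊕b9⊕b10⊕b11⊕b12⊕b13⊕b14⊕b15 = 0⊕0⊕1⊕1⊕0⊕1⊕0⊕1 = 0
Syndrome (s8...s1) = 0111 → position 7.

0111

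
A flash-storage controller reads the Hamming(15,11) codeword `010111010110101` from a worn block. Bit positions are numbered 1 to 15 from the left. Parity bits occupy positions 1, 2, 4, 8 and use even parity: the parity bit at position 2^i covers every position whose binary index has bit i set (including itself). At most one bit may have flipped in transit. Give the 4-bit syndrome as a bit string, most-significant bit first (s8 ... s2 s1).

1110

s1: b1⊕b3⊕b5⊕b7⊕b9⊕b11⊕b13⊕b15 = 0⊕0⊕1⊕0⊕0⊕1⊕1⊕1 = 0
s2: b2⊕b3⊕b6⊕b7⊕b10⊕b11⊕b14⊕b15 = 1⊕0⊕1⊕0⊕1⊕1⊕0⊕1 = 1
s4: b4⊕b5⊕b6⊕b7⊕b12⊕b13⊕b14⊕b15 = 1⊕1⊕1⊕0⊕0⊕1⊕0⊕1 = 1
s8: b8⊕b9⊕b10⊕b11⊕b12⊕b13⊕b14⊕b15 = 1⊕0⊕1⊕1⊕0⊕1⊕0⊕1 = 1
Syndrome (s8...s1) = 1110 → position 14.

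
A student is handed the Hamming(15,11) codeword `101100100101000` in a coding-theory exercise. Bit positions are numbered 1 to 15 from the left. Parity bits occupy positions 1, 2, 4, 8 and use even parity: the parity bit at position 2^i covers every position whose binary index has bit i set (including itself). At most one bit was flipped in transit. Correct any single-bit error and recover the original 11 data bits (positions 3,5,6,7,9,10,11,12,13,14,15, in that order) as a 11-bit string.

s1: b1⊕b3⊕b5⊕b7⊕b9⊕b11⊕b13⊕b15 = 1⊕1⊕0⊕1⊕0⊕0⊕0⊕0 = 1
s2: b2⊕b3⊕b6⊕b7⊕b10⊕b11⊕b14⊕b15 = 0⊕1⊕0⊕1⊕1⊕0⊕0⊕0 = 1
s4: b4⊕b5⊕b6⊕b7⊕b12⊕b13⊕b14⊕b15 = 1⊕0⊕0⊕1⊕1⊕0⊕0⊕0 = 1
s8: b8⊕b9⊕b10⊕b11⊕b12⊕b13⊕b14⊕b15 = 0⊕0⊕1⊕0⊕1⊕0⊕0⊕0 = 0
Syndrome (s8...s1) = 0111 → position 7.
Flip bit 7: corrected codeword = 101100000101000
Data bits at positions 3,5,6,7,9,10,11,12,13,14,15: 10000101000

10000101000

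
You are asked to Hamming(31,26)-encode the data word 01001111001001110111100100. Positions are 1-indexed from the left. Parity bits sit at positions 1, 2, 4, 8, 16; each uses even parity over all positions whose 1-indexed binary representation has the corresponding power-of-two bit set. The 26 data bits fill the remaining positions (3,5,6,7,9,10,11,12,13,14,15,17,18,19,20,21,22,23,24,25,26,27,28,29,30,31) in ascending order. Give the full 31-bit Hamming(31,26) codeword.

Place data bits at non-power-of-two positions: b3=0, b5=1, b6=0, b7=0, b9=1, b10=1, b11=1, b12=1, b13=0, b14=0, b15=1, b17=0, b18=0, b19=1, b20=1, b21=1, b22=0, b23=1, b24=1, b25=1, b26=1, b27=0, b28=0, b29=1, b30=0, b31=0.
p1 = XOR of data positions {3,5,7,9,11,13,15,17,19,21,23,25,27,29,31} = 0⊕1⊕0⊕1⊕1⊕0⊕1⊕0⊕1⊕1⊕1⊕1⊕0⊕1⊕0 = 1
p2 = XOR of data positions {3,6,7,10,11,14,15,18,19,22,23,26,27,30,31} = 0⊕0⊕0⊕1⊕1⊕0⊕1⊕0⊕1⊕0⊕1⊕1⊕0⊕0⊕0 = 0
p4 = XOR of data positions {5,6,7,12,13,14,15,20,21,22,23,28,29,30,31} = 1⊕0⊕0⊕1⊕0⊕0⊕1⊕1⊕1⊕0⊕1⊕0⊕1⊕0⊕0 = 1
p8 = XOR of data positions {9,10,11,12,13,14,15,24,25,26,27,28,29,30,31} = 1⊕1⊕1⊕1⊕0⊕0⊕1⊕1⊕1⊕1⊕0⊕0⊕1⊕0⊕0 = 1
p16 = XOR of data positions {17,18,19,20,21,22,23,24,25,26,27,28,29,30,31} = 0⊕0⊕1⊕1⊕1⊕0⊕1⊕1⊕1⊕1⊕0⊕0⊕1⊕0⊕0 = 0
Codeword b1..b31 = 1001100111110010001110111100100

1001100111110010001110111100100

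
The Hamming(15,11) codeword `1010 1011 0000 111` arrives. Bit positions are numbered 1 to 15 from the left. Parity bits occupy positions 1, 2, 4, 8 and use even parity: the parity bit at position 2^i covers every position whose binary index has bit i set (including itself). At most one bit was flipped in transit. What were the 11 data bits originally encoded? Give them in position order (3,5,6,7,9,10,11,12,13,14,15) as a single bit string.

s1: b1⊕b3⊕b5⊕b7⊕b9⊕b11⊕b13⊕b15 = 1⊕1⊕1⊕1⊕0⊕0⊕1⊕1 = 0
s2: b2⊕b3⊕b6⊕b7⊕b10⊕b11⊕b14⊕b15 = 0⊕1⊕0⊕1⊕0⊕0⊕1⊕1 = 0
s4: b4⊕b5⊕b6⊕b7⊕b12⊕b13⊕b14⊕b15 = 0⊕1⊕0⊕1⊕0⊕1⊕1⊕1 = 1
s8: b8⊕b9⊕b10⊕b11⊕b12⊕b13⊕b14⊕b15 = 1⊕0⊕0⊕0⊕0⊕1⊕1⊕1 = 0
Syndrome (s8...s1) = 0100 → position 4.
Flip bit 4: corrected codeword = 101110110000111
Data bits at positions 3,5,6,7,9,10,11,12,13,14,15: 11010000111

11010000111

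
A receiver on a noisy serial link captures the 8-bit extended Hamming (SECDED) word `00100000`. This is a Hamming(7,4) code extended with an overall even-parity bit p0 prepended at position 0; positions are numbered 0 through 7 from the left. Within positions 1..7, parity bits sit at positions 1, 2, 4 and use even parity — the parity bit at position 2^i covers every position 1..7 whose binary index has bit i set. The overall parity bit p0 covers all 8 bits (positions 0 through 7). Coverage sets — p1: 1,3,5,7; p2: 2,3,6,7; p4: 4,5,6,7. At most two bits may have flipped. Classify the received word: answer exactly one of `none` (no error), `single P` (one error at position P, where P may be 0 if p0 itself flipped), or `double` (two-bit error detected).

single 2

s1: b1⊕b3⊕b5⊕b7 = 0⊕0⊕0⊕0 = 0
s2: b2⊕b3⊕b6⊕b7 = 1⊕0⊕0⊕0 = 1
s4: b4⊕b5⊕b6⊕b7 = 0⊕0⊕0⊕0 = 0
Syndrome (s4...s1) = 010 → position 2.
Overall parity (XOR of all 8 bits, including p0): 0⊕0⊕1⊕0⊕0⊕0⊕0⊕0 = 1
Overall=1, syndrome position=2 → single-bit error at position 2.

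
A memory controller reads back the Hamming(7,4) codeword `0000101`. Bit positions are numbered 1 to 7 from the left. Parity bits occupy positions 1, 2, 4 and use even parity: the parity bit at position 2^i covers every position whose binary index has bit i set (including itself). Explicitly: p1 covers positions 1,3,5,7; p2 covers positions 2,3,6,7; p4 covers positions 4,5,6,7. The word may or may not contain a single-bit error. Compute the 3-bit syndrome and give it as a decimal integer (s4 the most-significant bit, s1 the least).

s1: b1⊕b3⊕b5⊕b7 = 0⊕0⊕1⊕1 = 0
s2: b2⊕b3⊕b6⊕b7 = 0⊕0⊕0⊕1 = 1
s4: b4⊕b5⊕b6⊕b7 = 0⊕1⊕0⊕1 = 0
Syndrome (s4...s1) = 010 → position 2.

2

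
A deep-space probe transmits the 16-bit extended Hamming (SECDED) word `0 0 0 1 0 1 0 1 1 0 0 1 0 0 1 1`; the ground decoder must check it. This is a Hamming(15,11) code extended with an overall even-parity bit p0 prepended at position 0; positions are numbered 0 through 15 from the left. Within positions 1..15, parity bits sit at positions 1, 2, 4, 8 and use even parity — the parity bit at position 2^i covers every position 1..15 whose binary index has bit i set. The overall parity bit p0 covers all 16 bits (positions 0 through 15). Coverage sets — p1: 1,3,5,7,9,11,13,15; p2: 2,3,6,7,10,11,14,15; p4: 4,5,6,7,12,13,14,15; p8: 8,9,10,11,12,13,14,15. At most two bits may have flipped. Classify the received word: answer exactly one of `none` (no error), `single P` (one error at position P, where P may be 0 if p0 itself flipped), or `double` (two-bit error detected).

single 3

s1: b1⊕b3⊕b5⊕b7⊕b9⊕b11⊕b13⊕b15 = 0⊕1⊕1⊕1⊕0⊕1⊕0⊕1 = 1
s2: b2⊕b3⊕b6⊕b7⊕b10⊕b11⊕b14⊕b15 = 0⊕1⊕0⊕1⊕0⊕1⊕1⊕1 = 1
s4: b4⊕b5⊕b6⊕b7⊕b12⊕b13⊕b14⊕b15 = 0⊕1⊕0⊕1⊕0⊕0⊕1⊕1 = 0
s8: b8⊕b9⊕b10⊕b11⊕b12⊕b13⊕b14⊕b15 = 1⊕0⊕0⊕1⊕0⊕0⊕1⊕1 = 0
Syndrome (s8...s1) = 0011 → position 3.
Overall parity (XOR of all 16 bits, including p0): 0⊕0⊕0⊕1⊕0⊕1⊕0⊕1⊕1⊕0⊕0⊕1⊕0⊕0⊕1⊕1 = 1
Overall=1, syndrome position=3 → single-bit error at position 3.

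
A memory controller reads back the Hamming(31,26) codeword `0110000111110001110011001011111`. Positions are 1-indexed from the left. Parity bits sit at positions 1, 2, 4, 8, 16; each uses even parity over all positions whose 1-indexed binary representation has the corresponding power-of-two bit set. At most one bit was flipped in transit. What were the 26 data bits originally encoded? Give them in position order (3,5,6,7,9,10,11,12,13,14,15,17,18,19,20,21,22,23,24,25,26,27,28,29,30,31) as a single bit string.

10001111000110011001011110

s1: b1⊕b3⊕b5⊕b7⊕b9⊕b11⊕b13⊕b15⊕b17⊕b19⊕b21⊕b23⊕b25⊕b27⊕b29⊕b31 = 0⊕1⊕0⊕0⊕1⊕1⊕0⊕0⊕1⊕0⊕1⊕0⊕1⊕1⊕1⊕1 = 1
s2: b2⊕b3⊕b6⊕b7⊕b10⊕b11⊕b14⊕b15⊕b18⊕b19⊕b22⊕b23⊕b26⊕b27⊕b30⊕b31 = 1⊕1⊕0⊕0⊕1⊕1⊕0⊕0⊕1⊕0⊕1⊕0⊕0⊕1⊕1⊕1 = 1
s4: b4⊕b5⊕b6⊕b7⊕b12⊕b13⊕b14⊕b15⊕b20⊕b21⊕b22⊕b23⊕b28⊕b29⊕b30⊕b31 = 0⊕0⊕0⊕0⊕1⊕0⊕0⊕0⊕0⊕1⊕1⊕0⊕1⊕1⊕1⊕1 = 1
s8: b8⊕b9⊕b10⊕b11⊕b12⊕b13⊕b14⊕b15⊕b24⊕b25⊕b26⊕b27⊕b28⊕b29⊕b30⊕b31 = 1⊕1⊕1⊕1⊕1⊕0⊕0⊕0⊕0⊕1⊕0⊕1⊕1⊕1⊕1⊕1 = 1
s16: b16⊕b17⊕b18⊕b19⊕b20⊕b21⊕b22⊕b23⊕b24⊕b25⊕b26⊕b27⊕b28⊕b29⊕b30⊕b31 = 1⊕1⊕1⊕0⊕0⊕1⊕1⊕0⊕0⊕1⊕0⊕1⊕1⊕1⊕1⊕1 = 1
Syndrome (s16...s1) = 11111 → position 31.
Flip bit 31: corrected codeword = 0110000111110001110011001011110
Data bits at positions 3,5,6,7,9,10,11,12,13,14,15,17,18,19,20,21,22,23,24,25,26,27,28,29,30,31: 10001111000110011001011110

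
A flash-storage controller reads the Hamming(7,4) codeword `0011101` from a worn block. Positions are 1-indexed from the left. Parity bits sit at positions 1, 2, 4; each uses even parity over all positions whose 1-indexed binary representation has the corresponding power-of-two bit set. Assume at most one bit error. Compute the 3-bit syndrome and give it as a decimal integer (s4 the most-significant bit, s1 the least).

5

s1: b1⊕b3⊕b5⊕b7 = 0⊕1⊕1⊕1 = 1
s2: b2⊕b3⊕b6⊕b7 = 0⊕1⊕0⊕1 = 0
s4: b4⊕b5⊕b6⊕b7 = 1⊕1⊕0⊕1 = 1
Syndrome (s4...s1) = 101 → position 5.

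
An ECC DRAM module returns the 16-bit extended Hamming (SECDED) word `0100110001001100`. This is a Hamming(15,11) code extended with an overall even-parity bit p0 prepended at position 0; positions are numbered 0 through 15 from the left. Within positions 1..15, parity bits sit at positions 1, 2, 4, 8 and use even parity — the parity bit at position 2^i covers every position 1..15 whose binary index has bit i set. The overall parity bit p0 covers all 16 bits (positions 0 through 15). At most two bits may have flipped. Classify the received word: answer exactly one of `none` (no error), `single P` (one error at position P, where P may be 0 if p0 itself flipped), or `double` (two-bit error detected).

double

s1: b1⊕b3⊕b5⊕b7⊕b9⊕b11⊕b13⊕b15 = 1⊕0⊕1⊕0⊕1⊕0⊕1⊕0 = 0
s2: b2⊕b3⊕b6⊕b7⊕b10⊕b11⊕b14⊕b15 = 0⊕0⊕0⊕0⊕0⊕0⊕0⊕0 = 0
s4: b4⊕b5⊕b6⊕b7⊕b12⊕b13⊕b14⊕b15 = 1⊕1⊕0⊕0⊕1⊕1⊕0⊕0 = 0
s8: b8⊕b9⊕b10⊕b11⊕b12⊕b13⊕b14⊕b15 = 0⊕1⊕0⊕0⊕1⊕1⊕0⊕0 = 1
Syndrome (s8...s1) = 1000 → position 8.
Overall parity (XOR of all 16 bits, including p0): 0⊕1⊕0⊕0⊕1⊕1⊕0⊕0⊕0⊕1⊕0⊕0⊕1⊕1⊕0⊕0 = 0
Overall=0, syndrome position=8 → double-bit error detected (uncorrectable).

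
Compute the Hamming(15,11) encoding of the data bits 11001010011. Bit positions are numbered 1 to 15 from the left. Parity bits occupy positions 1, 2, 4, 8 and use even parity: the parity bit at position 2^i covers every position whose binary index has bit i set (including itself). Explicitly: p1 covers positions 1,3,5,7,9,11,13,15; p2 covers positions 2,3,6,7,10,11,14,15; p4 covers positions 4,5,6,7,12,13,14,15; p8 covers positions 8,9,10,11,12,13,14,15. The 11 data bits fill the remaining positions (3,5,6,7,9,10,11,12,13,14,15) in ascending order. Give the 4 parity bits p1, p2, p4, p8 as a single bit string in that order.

1010

Place data bits at non-power-of-two positions: b3=1, b5=1, b6=0, b7=0, b9=1, b10=0, b11=1, b12=0, b13=0, b14=1, b15=1.
p1 = XOR of data positions {3,5,7,9,11,13,15} = 1⊕1⊕0⊕1⊕1⊕0⊕1 = 1
p2 = XOR of data positions {3,6,7,10,11,14,15} = 1⊕0⊕0⊕0⊕1⊕1⊕1 = 0
p4 = XOR of data positions {5,6,7,12,13,14,15} = 1⊕0⊕0⊕0⊕0⊕1⊕1 = 1
p8 = XOR of data positions {9,10,11,12,13,14,15} = 1⊕0⊕1⊕0⊕0⊕1⊕1 = 0
Parity bits p1,p2,p4,p8 = 1010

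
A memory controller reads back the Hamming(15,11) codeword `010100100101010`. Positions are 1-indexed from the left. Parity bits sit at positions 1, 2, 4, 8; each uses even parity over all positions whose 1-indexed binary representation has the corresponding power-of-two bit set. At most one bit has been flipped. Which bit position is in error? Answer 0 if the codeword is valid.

9

s1: b1⊕b3⊕b5⊕b7⊕b9⊕b11⊕b13⊕b15 = 0⊕0⊕0⊕1⊕0⊕0⊕0⊕0 = 1
s2: b2⊕b3⊕b6⊕b7⊕b10⊕b11⊕b14⊕b15 = 1⊕0⊕0⊕1⊕1⊕0⊕1⊕0 = 0
s4: b4⊕b5⊕b6⊕b7⊕b12⊕b13⊕b14⊕b15 = 1⊕0⊕0⊕1⊕1⊕0⊕1⊕0 = 0
s8: b8⊕b9⊕b10⊕b11⊕b12⊕b13⊕b14⊕b15 = 0⊕0⊕1⊕0⊕1⊕0⊕1⊕0 = 1
Syndrome (s8...s1) = 1001 → position 9.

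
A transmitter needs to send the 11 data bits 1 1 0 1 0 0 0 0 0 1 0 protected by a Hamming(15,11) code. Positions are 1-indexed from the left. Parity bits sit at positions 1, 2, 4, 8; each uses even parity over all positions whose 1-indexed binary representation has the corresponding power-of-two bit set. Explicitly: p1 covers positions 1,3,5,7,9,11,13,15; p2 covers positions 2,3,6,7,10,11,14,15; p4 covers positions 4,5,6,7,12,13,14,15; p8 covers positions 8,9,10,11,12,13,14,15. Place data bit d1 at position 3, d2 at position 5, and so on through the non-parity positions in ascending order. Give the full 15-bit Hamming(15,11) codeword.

111110110000010

Place data bits at non-power-of-two positions: b3=1, b5=1, b6=0, b7=1, b9=0, b10=0, b11=0, b12=0, b13=0, b14=1, b15=0.
p1 = XOR of data positions {3,5,7,9,11,13,15} = 1⊕1⊕1⊕0⊕0⊕0⊕0 = 1
p2 = XOR of data positions {3,6,7,10,11,14,15} = 1⊕0⊕1⊕0⊕0⊕1⊕0 = 1
p4 = XOR of data positions {5,6,7,12,13,14,15} = 1⊕0⊕1⊕0⊕0⊕1⊕0 = 1
p8 = XOR of data positions {9,10,11,12,13,14,15} = 0⊕0⊕0⊕0⊕0⊕1⊕0 = 1
Codeword b1..b15 = 111110110000010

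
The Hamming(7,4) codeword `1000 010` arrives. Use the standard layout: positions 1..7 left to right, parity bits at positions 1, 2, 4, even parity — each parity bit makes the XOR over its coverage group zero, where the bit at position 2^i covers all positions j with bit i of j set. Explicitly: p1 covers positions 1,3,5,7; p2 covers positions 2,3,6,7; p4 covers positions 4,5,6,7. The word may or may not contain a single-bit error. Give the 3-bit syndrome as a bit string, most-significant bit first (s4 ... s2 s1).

s1: b1⊕b3⊕b5⊕b7 = 1⊕0⊕0⊕0 = 1
s2: b2⊕b3⊕b6⊕b7 = 0⊕0⊕1⊕0 = 1
s4: b4⊕b5⊕b6⊕b7 = 0⊕0⊕1⊕0 = 1
Syndrome (s4...s1) = 111 → position 7.

111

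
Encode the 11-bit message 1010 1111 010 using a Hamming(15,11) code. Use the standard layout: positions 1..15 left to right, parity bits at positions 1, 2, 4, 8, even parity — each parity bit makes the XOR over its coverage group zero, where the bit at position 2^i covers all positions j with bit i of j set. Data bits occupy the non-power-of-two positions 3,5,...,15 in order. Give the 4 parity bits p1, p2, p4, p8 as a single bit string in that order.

Place data bits at non-power-of-two positions: b3=1, b5=0, b6=1, b7=0, b9=1, b10=1, b11=1, b12=1, b13=0, b14=1, b15=0.
p1 = XOR of data positions {3,5,7,9,11,13,15} = 1⊕0⊕0⊕1⊕1⊕0⊕0 = 1
p2 = XOR of data positions {3,6,7,10,11,14,15} = 1⊕1⊕0⊕1⊕1⊕1⊕0 = 1
p4 = XOR of data positions {5,6,7,12,13,14,15} = 0⊕1⊕0⊕1⊕0⊕1⊕0 = 1
p8 = XOR of data positions {9,10,11,12,13,14,15} = 1⊕1⊕1⊕1⊕0⊕1⊕0 = 1
Parity bits p1,p2,p4,p8 = 1111

1111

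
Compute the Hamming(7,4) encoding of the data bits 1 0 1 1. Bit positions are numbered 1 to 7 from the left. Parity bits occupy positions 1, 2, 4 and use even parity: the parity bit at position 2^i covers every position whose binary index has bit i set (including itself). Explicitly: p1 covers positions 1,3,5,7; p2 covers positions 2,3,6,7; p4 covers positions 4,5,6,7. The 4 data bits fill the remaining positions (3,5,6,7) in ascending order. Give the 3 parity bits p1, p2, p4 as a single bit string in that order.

Place data bits at non-power-of-two positions: b3=1, b5=0, b6=1, b7=1.
p1 = XOR of data positions {3,5,7} = 1⊕0⊕1 = 0
p2 = XOR of data positions {3,6,7} = 1⊕1⊕1 = 1
p4 = XOR of data positions {5,6,7} = 0⊕1⊕1 = 0
Parity bits p1,p2,p4 = 010

010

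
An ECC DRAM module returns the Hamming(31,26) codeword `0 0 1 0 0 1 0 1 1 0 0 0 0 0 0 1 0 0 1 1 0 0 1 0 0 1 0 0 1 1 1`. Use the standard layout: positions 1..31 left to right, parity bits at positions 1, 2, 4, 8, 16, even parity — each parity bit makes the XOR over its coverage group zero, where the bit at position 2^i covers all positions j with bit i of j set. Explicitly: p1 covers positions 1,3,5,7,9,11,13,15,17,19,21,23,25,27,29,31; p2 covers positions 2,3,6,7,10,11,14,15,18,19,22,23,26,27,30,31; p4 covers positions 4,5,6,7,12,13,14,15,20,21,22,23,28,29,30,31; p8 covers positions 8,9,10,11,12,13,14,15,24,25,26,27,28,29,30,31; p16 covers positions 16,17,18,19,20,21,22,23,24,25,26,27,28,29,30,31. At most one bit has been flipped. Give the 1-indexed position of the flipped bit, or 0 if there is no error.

2

s1: b1⊕b3⊕b5⊕b7⊕b9⊕b11⊕b13⊕b15⊕b17⊕b19⊕b21⊕b23⊕b25⊕b27⊕b29⊕b31 = 0⊕1⊕0⊕0⊕1⊕0⊕0⊕0⊕0⊕1⊕0⊕1⊕0⊕0⊕1⊕1 = 0
s2: b2⊕b3⊕b6⊕b7⊕b10⊕b11⊕b14⊕b15⊕b18⊕b19⊕b22⊕b23⊕b26⊕b27⊕b30⊕b31 = 0⊕1⊕1⊕0⊕0⊕0⊕0⊕0⊕0⊕1⊕0⊕1⊕1⊕0⊕1⊕1 = 1
s4: b4⊕b5⊕b6⊕b7⊕b12⊕b13⊕b14⊕b15⊕b20⊕b21⊕b22⊕b23⊕b28⊕b29⊕b30⊕b31 = 0⊕0⊕1⊕0⊕0⊕0⊕0⊕0⊕1⊕0⊕0⊕1⊕0⊕1⊕1⊕1 = 0
s8: b8⊕b9⊕b10⊕b11⊕b12⊕b13⊕b14⊕b15⊕b24⊕b25⊕b26⊕b27⊕b28⊕b29⊕b30⊕b31 = 1⊕1⊕0⊕0⊕0⊕0⊕0⊕0⊕0⊕0⊕1⊕0⊕0⊕1⊕1⊕1 = 0
s16: b16⊕b17⊕b18⊕b19⊕b20⊕b21⊕b22⊕b23⊕b24⊕b25⊕b26⊕b27⊕b28⊕b29⊕b30⊕b31 = 1⊕0⊕0⊕1⊕1⊕0⊕0⊕1⊕0⊕0⊕1⊕0⊕0⊕1⊕1⊕1 = 0
Syndrome (s16...s1) = 00010 → position 2.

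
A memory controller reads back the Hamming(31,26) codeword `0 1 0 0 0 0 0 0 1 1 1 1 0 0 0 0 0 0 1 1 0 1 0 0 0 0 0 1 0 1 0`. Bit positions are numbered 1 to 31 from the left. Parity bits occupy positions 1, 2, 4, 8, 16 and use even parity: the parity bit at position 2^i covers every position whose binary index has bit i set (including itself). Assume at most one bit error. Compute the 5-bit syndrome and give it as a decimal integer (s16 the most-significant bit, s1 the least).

21

s1: b1⊕b3⊕b5⊕b7⊕b9⊕b11⊕b13⊕b15⊕b17⊕b19⊕b21⊕b23⊕b25⊕b27⊕b29⊕b31 = 0⊕0⊕0⊕0⊕1⊕1⊕0⊕0⊕0⊕1⊕0⊕0⊕0⊕0⊕0⊕0 = 1
s2: b2⊕b3⊕b6⊕b7⊕b10⊕b11⊕b14⊕b15⊕b18⊕b19⊕b22⊕b23⊕b26⊕b27⊕b30⊕b31 = 1⊕0⊕0⊕0⊕1⊕1⊕0⊕0⊕0⊕1⊕1⊕0⊕0⊕0⊕1⊕0 = 0
s4: b4⊕b5⊕b6⊕b7⊕b12⊕b13⊕b14⊕b15⊕b20⊕b21⊕b22⊕b23⊕b28⊕b29⊕b30⊕b31 = 0⊕0⊕0⊕0⊕1⊕0⊕0⊕0⊕1⊕0⊕1⊕0⊕1⊕0⊕1⊕0 = 1
s8: b8⊕b9⊕b10⊕b11⊕b12⊕b13⊕b14⊕b15⊕b24⊕b25⊕b26⊕b27⊕b28⊕b29⊕b30⊕b31 = 0⊕1⊕1⊕1⊕1⊕0⊕0⊕0⊕0⊕0⊕0⊕0⊕1⊕0⊕1⊕0 = 0
s16: b16⊕b17⊕b18⊕b19⊕b20⊕b21⊕b22⊕b23⊕b24⊕b25⊕b26⊕b27⊕b28⊕b29⊕b30⊕b31 = 0⊕0⊕0⊕1⊕1⊕0⊕1⊕0⊕0⊕0⊕0⊕0⊕1⊕0⊕1⊕0 = 1
Syndrome (s16...s1) = 10101 → position 21.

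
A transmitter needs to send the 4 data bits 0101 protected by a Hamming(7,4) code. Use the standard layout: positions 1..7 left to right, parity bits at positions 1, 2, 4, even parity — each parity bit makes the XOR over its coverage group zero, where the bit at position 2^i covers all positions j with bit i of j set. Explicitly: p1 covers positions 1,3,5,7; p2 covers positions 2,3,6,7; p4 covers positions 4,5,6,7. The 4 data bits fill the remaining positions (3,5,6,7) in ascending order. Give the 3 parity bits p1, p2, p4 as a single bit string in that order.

010

Place data bits at non-power-of-two positions: b3=0, b5=1, b6=0, b7=1.
p1 = XOR of data positions {3,5,7} = 0⊕1⊕1 = 0
p2 = XOR of data positions {3,6,7} = 0⊕0⊕1 = 1
p4 = XOR of data positions {5,6,7} = 1⊕0⊕1 = 0
Parity bits p1,p2,p4 = 010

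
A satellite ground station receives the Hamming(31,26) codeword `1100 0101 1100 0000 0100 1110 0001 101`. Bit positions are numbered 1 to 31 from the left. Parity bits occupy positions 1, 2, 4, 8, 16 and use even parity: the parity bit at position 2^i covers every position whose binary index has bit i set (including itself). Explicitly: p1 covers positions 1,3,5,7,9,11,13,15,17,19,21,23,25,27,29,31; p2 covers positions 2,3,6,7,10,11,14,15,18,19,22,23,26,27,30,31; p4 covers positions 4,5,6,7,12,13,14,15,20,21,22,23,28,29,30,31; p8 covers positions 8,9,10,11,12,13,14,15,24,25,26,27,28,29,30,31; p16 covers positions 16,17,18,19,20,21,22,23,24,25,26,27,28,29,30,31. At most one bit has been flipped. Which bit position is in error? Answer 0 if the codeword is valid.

s1: b1⊕b3⊕b5⊕b7⊕b9⊕b11⊕b13⊕b15⊕b17⊕b19⊕b21⊕b23⊕b25⊕b27⊕b29⊕b31 = 1⊕0⊕0⊕0⊕1⊕0⊕0⊕0⊕0⊕0⊕1⊕1⊕0⊕0⊕1⊕1 = 0
s2: b2⊕b3⊕b6⊕b7⊕b10⊕b11⊕b14⊕b15⊕b18⊕b19⊕b22⊕b23⊕b26⊕b27⊕b30⊕b31 = 1⊕0⊕1⊕0⊕1⊕0⊕0⊕0⊕1⊕0⊕1⊕1⊕0⊕0⊕0⊕1 = 1
s4: b4⊕b5⊕b6⊕b7⊕b12⊕b13⊕b14⊕b15⊕b20⊕b21⊕b22⊕b23⊕b28⊕b29⊕b30⊕b31 = 0⊕0⊕1⊕0⊕0⊕0⊕0⊕0⊕0⊕1⊕1⊕1⊕1⊕1⊕0⊕1 = 1
s8: b8⊕b9⊕b10⊕b11⊕b12⊕b13⊕b14⊕b15⊕b24⊕b25⊕b26⊕b27⊕b28⊕b29⊕b30⊕b31 = 1⊕1⊕1⊕0⊕0⊕0⊕0⊕0⊕0⊕0⊕0⊕0⊕1⊕1⊕0⊕1 = 0
s16: b16⊕b17⊕b18⊕b19⊕b20⊕b21⊕b22⊕b23⊕b24⊕b25⊕b26⊕b27⊕b28⊕b29⊕b30⊕b31 = 0⊕0⊕1⊕0⊕0⊕1⊕1⊕1⊕0⊕0⊕0⊕0⊕1⊕1⊕0⊕1 = 1
Syndrome (s16...s1) = 10110 → position 22.

22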